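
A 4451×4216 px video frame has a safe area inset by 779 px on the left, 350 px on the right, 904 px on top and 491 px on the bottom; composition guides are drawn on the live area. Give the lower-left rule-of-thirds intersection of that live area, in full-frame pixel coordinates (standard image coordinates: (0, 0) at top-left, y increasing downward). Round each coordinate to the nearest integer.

Content width = 4451 − 779 − 350 = 3322 px; content height = 4216 − 904 − 491 = 2821 px.
Lower-left is one-third across and two-thirds down within the live area.
x = 779 + 1 × 3322/3 = 779 + 1107.33 ≈ 1886
y = 904 + 2 × 2821/3 = 904 + 1880.67 ≈ 2785

(1886, 2785)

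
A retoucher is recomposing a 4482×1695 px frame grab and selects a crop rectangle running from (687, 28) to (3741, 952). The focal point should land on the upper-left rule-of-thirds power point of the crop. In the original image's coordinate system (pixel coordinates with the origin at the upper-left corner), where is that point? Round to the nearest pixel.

Crop width = 3741 − 687 = 3054 px; one third is 1018.00 px.
Crop height = 952 − 28 = 924 px; one third is 308.00 px.
The upper-left point is one-third across and one-third down within the crop:
x = 687 + 1 × 1018.00 ≈ 1705; y = 28 + 1 × 308.00 ≈ 336.

(1705, 336)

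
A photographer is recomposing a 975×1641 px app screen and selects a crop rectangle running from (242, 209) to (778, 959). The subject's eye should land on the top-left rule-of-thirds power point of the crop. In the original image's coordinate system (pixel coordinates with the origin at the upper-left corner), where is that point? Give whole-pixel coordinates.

x = 421 px, y = 459 px

Crop width = 778 − 242 = 536 px; one third is 178.67 px.
Crop height = 959 − 209 = 750 px; one third is 250.00 px.
The top-left point is one-third across and one-third down within the crop:
x = 242 + 1 × 178.67 ≈ 421; y = 209 + 1 × 250.00 ≈ 459.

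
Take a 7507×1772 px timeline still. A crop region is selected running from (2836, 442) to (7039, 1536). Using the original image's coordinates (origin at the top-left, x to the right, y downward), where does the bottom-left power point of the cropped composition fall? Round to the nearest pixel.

x = 4237 px, y = 1171 px

Crop width = 7039 − 2836 = 4203 px; one third is 1401.00 px.
Crop height = 1536 − 442 = 1094 px; one third is 364.67 px.
The bottom-left point is one-third across and two-thirds down within the crop:
x = 2836 + 1 × 1401.00 ≈ 4237; y = 442 + 2 × 364.67 ≈ 1171.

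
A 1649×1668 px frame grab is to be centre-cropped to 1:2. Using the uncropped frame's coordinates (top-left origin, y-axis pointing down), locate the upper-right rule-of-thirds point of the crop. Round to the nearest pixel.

1649/1668 > 1/2, so the 1:2 crop keeps the full height 1668 and trims width to 1668 × 1/2 = 834.00 px.
Left offset = (1649 − 834.00)/2 = 407.50 px; top offset = 0.
Upper-right is two-thirds across and one-third down within the crop:
x = 407.50 + 2 × 834.00/3 ≈ 964; y = 0.00 + 1 × 1668.00/3 ≈ 556.

(964, 556)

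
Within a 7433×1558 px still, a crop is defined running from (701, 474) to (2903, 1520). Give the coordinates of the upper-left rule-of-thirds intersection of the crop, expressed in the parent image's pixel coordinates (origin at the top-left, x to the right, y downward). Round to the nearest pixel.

Crop width = 2903 − 701 = 2202 px; one third is 734.00 px.
Crop height = 1520 − 474 = 1046 px; one third is 348.67 px.
The upper-left point is one-third across and one-third down within the crop:
x = 701 + 1 × 734.00 ≈ 1435; y = 474 + 1 × 348.67 ≈ 823.

(1435, 823)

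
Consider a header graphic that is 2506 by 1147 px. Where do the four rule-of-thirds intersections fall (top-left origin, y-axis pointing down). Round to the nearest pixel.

One third of 2506 is 835.33; one third of 1147 is 382.33.
Vertical third lines at x = 835 and x = 1671; horizontal third lines at y = 382 and y = 765.

(835, 382), (1671, 382), (835, 765), (1671, 765)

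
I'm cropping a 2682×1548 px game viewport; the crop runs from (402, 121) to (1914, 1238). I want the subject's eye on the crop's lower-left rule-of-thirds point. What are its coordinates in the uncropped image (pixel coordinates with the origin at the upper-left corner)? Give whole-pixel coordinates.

(906, 866)

Crop width = 1914 − 402 = 1512 px; one third is 504.00 px.
Crop height = 1238 − 121 = 1117 px; one third is 372.33 px.
The lower-left point is one-third across and two-thirds down within the crop:
x = 402 + 1 × 504.00 ≈ 906; y = 121 + 2 × 372.33 ≈ 866.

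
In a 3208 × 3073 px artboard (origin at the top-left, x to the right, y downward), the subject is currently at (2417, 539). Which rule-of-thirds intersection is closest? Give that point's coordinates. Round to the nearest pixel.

Third lines: x ∈ {1069, 2139}, y ∈ {1024, 2049}.
2417 is closer to x = 2139; 539 is closer to y = 1024.
So the nearest intersection is the upper-right power point.

(2139, 1024)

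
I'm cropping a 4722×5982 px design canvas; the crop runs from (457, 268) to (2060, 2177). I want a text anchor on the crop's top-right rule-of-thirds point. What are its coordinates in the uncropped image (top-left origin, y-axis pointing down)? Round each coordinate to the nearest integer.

Crop width = 2060 − 457 = 1603 px; one third is 534.33 px.
Crop height = 2177 − 268 = 1909 px; one third is 636.33 px.
The top-right point is two-thirds across and one-third down within the crop:
x = 457 + 2 × 534.33 ≈ 1526; y = 268 + 1 × 636.33 ≈ 904.

x = 1526 px, y = 904 px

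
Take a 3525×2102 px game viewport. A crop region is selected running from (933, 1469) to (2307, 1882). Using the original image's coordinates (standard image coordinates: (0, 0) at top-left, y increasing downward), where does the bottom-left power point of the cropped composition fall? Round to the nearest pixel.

Crop width = 2307 − 933 = 1374 px; one third is 458.00 px.
Crop height = 1882 − 1469 = 413 px; one third is 137.67 px.
The bottom-left point is one-third across and two-thirds down within the crop:
x = 933 + 1 × 458.00 ≈ 1391; y = 1469 + 2 × 137.67 ≈ 1744.

x = 1391 px, y = 1744 px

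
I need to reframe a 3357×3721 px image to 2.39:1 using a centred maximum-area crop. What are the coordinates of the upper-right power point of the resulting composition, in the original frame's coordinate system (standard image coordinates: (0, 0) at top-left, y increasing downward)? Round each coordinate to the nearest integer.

x = 2238 px, y = 1626 px

3357/3721 < 2.39/1, so the 2.39:1 crop keeps the full width 3357 and trims height to 3357 × 1/2.39 = 1404.60 px.
Top offset = (3721 − 1404.60)/2 = 1158.20 px; left offset = 0.
Upper-right is two-thirds across and one-third down within the crop:
x = 0.00 + 2 × 3357.00/3 ≈ 2238; y = 1158.20 + 1 × 1404.60/3 ≈ 1626.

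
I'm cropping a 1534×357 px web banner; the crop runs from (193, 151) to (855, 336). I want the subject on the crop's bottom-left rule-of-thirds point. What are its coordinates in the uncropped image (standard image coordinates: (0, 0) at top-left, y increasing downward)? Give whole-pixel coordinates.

x = 414 px, y = 274 px

Crop width = 855 − 193 = 662 px; one third is 220.67 px.
Crop height = 336 − 151 = 185 px; one third is 61.67 px.
The bottom-left point is one-third across and two-thirds down within the crop:
x = 193 + 1 × 220.67 ≈ 414; y = 151 + 2 × 61.67 ≈ 274.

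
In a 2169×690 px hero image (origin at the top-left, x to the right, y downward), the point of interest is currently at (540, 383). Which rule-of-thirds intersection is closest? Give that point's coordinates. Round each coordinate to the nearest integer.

Third lines: x ∈ {723, 1446}, y ∈ {230, 460}.
540 is closer to x = 723; 383 is closer to y = 460.
So the nearest intersection is the lower-left power point.

x = 723 px, y = 460 px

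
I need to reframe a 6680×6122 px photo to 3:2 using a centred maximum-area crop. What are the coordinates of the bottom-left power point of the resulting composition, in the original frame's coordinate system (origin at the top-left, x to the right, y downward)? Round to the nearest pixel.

(2227, 3803)

6680/6122 < 3/2, so the 3:2 crop keeps the full width 6680 and trims height to 6680 × 2/3 = 4453.33 px.
Top offset = (6122 − 4453.33)/2 = 834.33 px; left offset = 0.
Bottom-left is one-third across and two-thirds down within the crop:
x = 0.00 + 1 × 6680.00/3 ≈ 2227; y = 834.33 + 2 × 4453.33/3 ≈ 3803.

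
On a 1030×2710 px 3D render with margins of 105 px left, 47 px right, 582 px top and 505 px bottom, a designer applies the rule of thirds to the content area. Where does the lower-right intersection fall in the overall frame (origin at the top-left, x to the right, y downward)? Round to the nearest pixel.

(690, 1664)

Content width = 1030 − 105 − 47 = 878 px; content height = 2710 − 582 − 505 = 1623 px.
Lower-right is two-thirds across and two-thirds down within the content area.
x = 105 + 2 × 878/3 = 105 + 585.33 ≈ 690
y = 582 + 2 × 1623/3 = 582 + 1082.00 ≈ 1664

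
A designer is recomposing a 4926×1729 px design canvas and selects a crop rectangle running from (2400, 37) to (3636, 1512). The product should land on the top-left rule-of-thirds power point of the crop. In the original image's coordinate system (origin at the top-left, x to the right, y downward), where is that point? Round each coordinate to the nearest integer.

x = 2812 px, y = 529 px

Crop width = 3636 − 2400 = 1236 px; one third is 412.00 px.
Crop height = 1512 − 37 = 1475 px; one third is 491.67 px.
The top-left point is one-third across and one-third down within the crop:
x = 2400 + 1 × 412.00 ≈ 2812; y = 37 + 1 × 491.67 ≈ 529.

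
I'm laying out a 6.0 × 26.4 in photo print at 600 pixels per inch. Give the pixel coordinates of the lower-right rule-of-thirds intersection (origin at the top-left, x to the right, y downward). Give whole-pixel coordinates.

In pixels the canvas is 6.0 × 600 = 3600 wide and 26.4 × 600 = 15840 tall.
The lower-right point is two-thirds across and two-thirds down:
x = 2 × 3600/3 ≈ 2400; y = 2 × 15840/3 ≈ 10560.

(2400, 10560)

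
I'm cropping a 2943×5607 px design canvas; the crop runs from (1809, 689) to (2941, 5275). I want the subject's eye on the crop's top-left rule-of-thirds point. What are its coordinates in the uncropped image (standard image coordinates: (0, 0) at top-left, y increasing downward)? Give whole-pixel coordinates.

Crop width = 2941 − 1809 = 1132 px; one third is 377.33 px.
Crop height = 5275 − 689 = 4586 px; one third is 1528.67 px.
The top-left point is one-third across and one-third down within the crop:
x = 1809 + 1 × 377.33 ≈ 2186; y = 689 + 1 × 1528.67 ≈ 2218.

x = 2186 px, y = 2218 px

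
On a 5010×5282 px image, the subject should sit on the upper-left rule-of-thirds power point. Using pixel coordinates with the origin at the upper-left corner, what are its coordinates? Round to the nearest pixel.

The upper-left point sits one-third of the way across and one-third of the way down.
x = 1 × 5010/3 ≈ 1670; y = 1 × 5282/3 ≈ 1761.

x = 1670 px, y = 1761 px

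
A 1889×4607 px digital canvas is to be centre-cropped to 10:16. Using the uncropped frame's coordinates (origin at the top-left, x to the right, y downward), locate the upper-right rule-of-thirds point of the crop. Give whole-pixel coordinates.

1889/4607 < 10/16, so the 10:16 crop keeps the full width 1889 and trims height to 1889 × 16/10 = 3022.40 px.
Top offset = (4607 − 3022.40)/2 = 792.30 px; left offset = 0.
Upper-right is two-thirds across and one-third down within the crop:
x = 0.00 + 2 × 1889.00/3 ≈ 1259; y = 792.30 + 1 × 3022.40/3 ≈ 1800.

(1259, 1800)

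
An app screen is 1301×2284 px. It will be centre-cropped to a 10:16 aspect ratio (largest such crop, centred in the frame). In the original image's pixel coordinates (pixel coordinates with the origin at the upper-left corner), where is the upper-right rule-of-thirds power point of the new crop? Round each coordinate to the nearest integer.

(867, 795)

1301/2284 < 10/16, so the 10:16 crop keeps the full width 1301 and trims height to 1301 × 16/10 = 2081.60 px.
Top offset = (2284 − 2081.60)/2 = 101.20 px; left offset = 0.
Upper-right is two-thirds across and one-third down within the crop:
x = 0.00 + 2 × 1301.00/3 ≈ 867; y = 101.20 + 1 × 2081.60/3 ≈ 795.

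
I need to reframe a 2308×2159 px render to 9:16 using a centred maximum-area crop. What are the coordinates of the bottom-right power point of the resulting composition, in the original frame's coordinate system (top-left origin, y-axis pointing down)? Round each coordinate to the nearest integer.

2308/2159 > 9/16, so the 9:16 crop keeps the full height 2159 and trims width to 2159 × 9/16 = 1214.44 px.
Left offset = (2308 − 1214.44)/2 = 546.78 px; top offset = 0.
Bottom-right is two-thirds across and two-thirds down within the crop:
x = 546.78 + 2 × 1214.44/3 ≈ 1356; y = 0.00 + 2 × 2159.00/3 ≈ 1439.

x = 1356 px, y = 1439 px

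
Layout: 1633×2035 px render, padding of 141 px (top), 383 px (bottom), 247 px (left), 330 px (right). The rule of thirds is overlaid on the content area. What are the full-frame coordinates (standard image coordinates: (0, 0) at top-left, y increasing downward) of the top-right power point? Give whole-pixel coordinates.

(951, 645)

Content width = 1633 − 247 − 330 = 1056 px; content height = 2035 − 141 − 383 = 1511 px.
Top-right is two-thirds across and one-third down within the content area.
x = 247 + 2 × 1056/3 = 247 + 704.00 ≈ 951
y = 141 + 1 × 1511/3 = 141 + 503.67 ≈ 645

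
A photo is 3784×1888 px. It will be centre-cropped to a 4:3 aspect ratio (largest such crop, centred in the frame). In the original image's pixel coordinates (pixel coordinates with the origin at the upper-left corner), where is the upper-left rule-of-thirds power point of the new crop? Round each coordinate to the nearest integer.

x = 1472 px, y = 629 px

3784/1888 > 4/3, so the 4:3 crop keeps the full height 1888 and trims width to 1888 × 4/3 = 2517.33 px.
Left offset = (3784 − 2517.33)/2 = 633.33 px; top offset = 0.
Upper-left is one-third across and one-third down within the crop:
x = 633.33 + 1 × 2517.33/3 ≈ 1472; y = 0.00 + 1 × 1888.00/3 ≈ 629.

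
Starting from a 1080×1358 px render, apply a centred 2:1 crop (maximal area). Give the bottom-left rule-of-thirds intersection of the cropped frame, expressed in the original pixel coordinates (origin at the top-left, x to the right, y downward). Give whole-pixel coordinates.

x = 360 px, y = 769 px

1080/1358 < 2/1, so the 2:1 crop keeps the full width 1080 and trims height to 1080 × 1/2 = 540.00 px.
Top offset = (1358 − 540.00)/2 = 409.00 px; left offset = 0.
Bottom-left is one-third across and two-thirds down within the crop:
x = 0.00 + 1 × 1080.00/3 ≈ 360; y = 409.00 + 2 × 540.00/3 ≈ 769.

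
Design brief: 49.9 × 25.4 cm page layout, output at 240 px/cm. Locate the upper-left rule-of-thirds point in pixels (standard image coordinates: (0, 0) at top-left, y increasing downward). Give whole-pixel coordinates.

In pixels the canvas is 49.9 × 240 = 11976 wide and 25.4 × 240 = 6096 tall.
The upper-left point is one-third across and one-third down:
x = 1 × 11976/3 ≈ 3992; y = 1 × 6096/3 ≈ 2032.

(3992, 2032)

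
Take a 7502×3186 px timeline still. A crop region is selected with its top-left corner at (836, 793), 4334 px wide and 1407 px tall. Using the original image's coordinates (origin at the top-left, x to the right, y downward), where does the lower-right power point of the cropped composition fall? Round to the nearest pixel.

(3725, 1731)

One third of the crop width 4334 is 1444.67 px.
One third of the crop height 1407 is 469.00 px.
The lower-right point is two-thirds across and two-thirds down within the crop:
x = 836 + 2 × 1444.67 ≈ 3725; y = 793 + 2 × 469.00 ≈ 1731.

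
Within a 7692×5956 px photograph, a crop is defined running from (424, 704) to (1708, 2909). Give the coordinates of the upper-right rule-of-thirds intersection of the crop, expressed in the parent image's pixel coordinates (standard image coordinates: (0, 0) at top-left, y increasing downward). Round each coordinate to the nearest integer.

x = 1280 px, y = 1439 px

Crop width = 1708 − 424 = 1284 px; one third is 428.00 px.
Crop height = 2909 − 704 = 2205 px; one third is 735.00 px.
The upper-right point is two-thirds across and one-third down within the crop:
x = 424 + 2 × 428.00 ≈ 1280; y = 704 + 1 × 735.00 ≈ 1439.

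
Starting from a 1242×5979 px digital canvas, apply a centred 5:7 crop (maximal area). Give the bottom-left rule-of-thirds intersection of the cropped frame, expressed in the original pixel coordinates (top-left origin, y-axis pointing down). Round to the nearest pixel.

(414, 3279)

1242/5979 < 5/7, so the 5:7 crop keeps the full width 1242 and trims height to 1242 × 7/5 = 1738.80 px.
Top offset = (5979 − 1738.80)/2 = 2120.10 px; left offset = 0.
Bottom-left is one-third across and two-thirds down within the crop:
x = 0.00 + 1 × 1242.00/3 ≈ 414; y = 2120.10 + 2 × 1738.80/3 ≈ 3279.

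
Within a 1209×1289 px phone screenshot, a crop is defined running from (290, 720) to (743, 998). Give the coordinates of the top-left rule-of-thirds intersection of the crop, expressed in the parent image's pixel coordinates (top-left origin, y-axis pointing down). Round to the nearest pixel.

Crop width = 743 − 290 = 453 px; one third is 151.00 px.
Crop height = 998 − 720 = 278 px; one third is 92.67 px.
The top-left point is one-third across and one-third down within the crop:
x = 290 + 1 × 151.00 ≈ 441; y = 720 + 1 × 92.67 ≈ 813.

(441, 813)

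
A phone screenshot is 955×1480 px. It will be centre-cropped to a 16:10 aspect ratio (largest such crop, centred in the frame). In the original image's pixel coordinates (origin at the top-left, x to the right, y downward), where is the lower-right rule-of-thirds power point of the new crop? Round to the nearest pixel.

x = 637 px, y = 839 px

955/1480 < 16/10, so the 16:10 crop keeps the full width 955 and trims height to 955 × 10/16 = 596.88 px.
Top offset = (1480 − 596.88)/2 = 441.56 px; left offset = 0.
Lower-right is two-thirds across and two-thirds down within the crop:
x = 0.00 + 2 × 955.00/3 ≈ 637; y = 441.56 + 2 × 596.88/3 ≈ 839.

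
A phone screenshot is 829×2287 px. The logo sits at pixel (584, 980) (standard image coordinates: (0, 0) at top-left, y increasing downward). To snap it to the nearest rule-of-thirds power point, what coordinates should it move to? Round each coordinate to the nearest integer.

(553, 762)

Third lines: x ∈ {276, 553}, y ∈ {762, 1525}.
584 is closer to x = 553; 980 is closer to y = 762.
So the nearest intersection is the upper-right power point.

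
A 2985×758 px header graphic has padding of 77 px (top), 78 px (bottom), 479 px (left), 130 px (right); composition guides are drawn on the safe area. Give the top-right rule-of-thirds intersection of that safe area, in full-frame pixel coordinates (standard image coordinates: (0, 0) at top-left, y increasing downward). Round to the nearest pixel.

(2063, 278)

Content width = 2985 − 479 − 130 = 2376 px; content height = 758 − 77 − 78 = 603 px.
Top-right is two-thirds across and one-third down within the safe area.
x = 479 + 2 × 2376/3 = 479 + 1584.00 ≈ 2063
y = 77 + 1 × 603/3 = 77 + 201.00 ≈ 278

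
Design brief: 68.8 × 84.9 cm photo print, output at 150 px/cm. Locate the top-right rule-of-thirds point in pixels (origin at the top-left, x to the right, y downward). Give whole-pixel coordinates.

In pixels the canvas is 68.8 × 150 = 10320 wide and 84.9 × 150 = 12735 tall.
The top-right point is two-thirds across and one-third down:
x = 2 × 10320/3 ≈ 6880; y = 1 × 12735/3 ≈ 4245.

x = 6880 px, y = 4245 px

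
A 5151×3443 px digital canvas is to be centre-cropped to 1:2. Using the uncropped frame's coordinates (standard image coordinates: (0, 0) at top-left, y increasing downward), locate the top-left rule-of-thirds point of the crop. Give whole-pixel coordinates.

5151/3443 > 1/2, so the 1:2 crop keeps the full height 3443 and trims width to 3443 × 1/2 = 1721.50 px.
Left offset = (5151 − 1721.50)/2 = 1714.75 px; top offset = 0.
Top-left is one-third across and one-third down within the crop:
x = 1714.75 + 1 × 1721.50/3 ≈ 2289; y = 0.00 + 1 × 3443.00/3 ≈ 1148.

(2289, 1148)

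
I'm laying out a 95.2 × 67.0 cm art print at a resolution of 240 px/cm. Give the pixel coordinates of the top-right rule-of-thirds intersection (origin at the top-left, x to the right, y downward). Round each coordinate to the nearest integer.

In pixels the canvas is 95.2 × 240 = 22848 wide and 67.0 × 240 = 16080 tall.
The top-right point is two-thirds across and one-third down:
x = 2 × 22848/3 ≈ 15232; y = 1 × 16080/3 ≈ 5360.

(15232, 5360)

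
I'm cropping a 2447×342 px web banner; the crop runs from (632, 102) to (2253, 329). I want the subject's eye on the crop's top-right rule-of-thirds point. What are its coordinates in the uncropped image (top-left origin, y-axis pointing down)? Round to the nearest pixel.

x = 1713 px, y = 178 px

Crop width = 2253 − 632 = 1621 px; one third is 540.33 px.
Crop height = 329 − 102 = 227 px; one third is 75.67 px.
The top-right point is two-thirds across and one-third down within the crop:
x = 632 + 2 × 540.33 ≈ 1713; y = 102 + 1 × 75.67 ≈ 178.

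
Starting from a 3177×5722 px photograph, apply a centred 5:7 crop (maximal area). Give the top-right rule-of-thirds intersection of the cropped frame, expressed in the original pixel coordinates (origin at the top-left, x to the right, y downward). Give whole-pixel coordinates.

3177/5722 < 5/7, so the 5:7 crop keeps the full width 3177 and trims height to 3177 × 7/5 = 4447.80 px.
Top offset = (5722 − 4447.80)/2 = 637.10 px; left offset = 0.
Top-right is two-thirds across and one-third down within the crop:
x = 0.00 + 2 × 3177.00/3 ≈ 2118; y = 637.10 + 1 × 4447.80/3 ≈ 2120.

(2118, 2120)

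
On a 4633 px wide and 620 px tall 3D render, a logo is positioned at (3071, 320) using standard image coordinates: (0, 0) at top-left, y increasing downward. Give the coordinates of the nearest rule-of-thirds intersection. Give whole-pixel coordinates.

x = 3089 px, y = 413 px

Third lines: x ∈ {1544, 3089}, y ∈ {207, 413}.
3071 is closer to x = 3089; 320 is closer to y = 413.
So the nearest intersection is the lower-right power point.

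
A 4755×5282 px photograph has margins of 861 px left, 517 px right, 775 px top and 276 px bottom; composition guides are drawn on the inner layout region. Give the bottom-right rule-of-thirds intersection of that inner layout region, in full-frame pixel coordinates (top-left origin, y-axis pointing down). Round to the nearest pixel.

Content width = 4755 − 861 − 517 = 3377 px; content height = 5282 − 775 − 276 = 4231 px.
Bottom-right is two-thirds across and two-thirds down within the inner layout region.
x = 861 + 2 × 3377/3 = 861 + 2251.33 ≈ 3112
y = 775 + 2 × 4231/3 = 775 + 2820.67 ≈ 3596

(3112, 3596)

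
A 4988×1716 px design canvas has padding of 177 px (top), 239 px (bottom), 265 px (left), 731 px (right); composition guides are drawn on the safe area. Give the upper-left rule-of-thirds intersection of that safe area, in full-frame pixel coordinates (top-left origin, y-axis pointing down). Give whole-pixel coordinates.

Content width = 4988 − 265 − 731 = 3992 px; content height = 1716 − 177 − 239 = 1300 px.
Upper-left is one-third across and one-third down within the safe area.
x = 265 + 1 × 3992/3 = 265 + 1330.67 ≈ 1596
y = 177 + 1 × 1300/3 = 177 + 433.33 ≈ 610

(1596, 610)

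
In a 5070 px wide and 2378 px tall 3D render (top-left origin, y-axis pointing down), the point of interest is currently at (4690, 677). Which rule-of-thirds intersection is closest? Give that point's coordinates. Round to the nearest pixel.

x = 3380 px, y = 793 px

Third lines: x ∈ {1690, 3380}, y ∈ {793, 1585}.
4690 is closer to x = 3380; 677 is closer to y = 793.
So the nearest intersection is the upper-right power point.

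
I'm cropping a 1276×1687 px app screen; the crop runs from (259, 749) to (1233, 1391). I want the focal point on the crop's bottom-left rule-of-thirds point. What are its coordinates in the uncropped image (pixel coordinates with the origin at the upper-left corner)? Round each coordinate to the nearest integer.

x = 584 px, y = 1177 px

Crop width = 1233 − 259 = 974 px; one third is 324.67 px.
Crop height = 1391 − 749 = 642 px; one third is 214.00 px.
The bottom-left point is one-third across and two-thirds down within the crop:
x = 259 + 1 × 324.67 ≈ 584; y = 749 + 2 × 214.00 ≈ 1177.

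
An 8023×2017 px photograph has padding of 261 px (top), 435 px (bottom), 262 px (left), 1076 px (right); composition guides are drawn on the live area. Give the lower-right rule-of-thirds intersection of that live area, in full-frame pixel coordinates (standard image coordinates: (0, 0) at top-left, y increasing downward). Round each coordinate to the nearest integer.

x = 4719 px, y = 1142 px

Content width = 8023 − 262 − 1076 = 6685 px; content height = 2017 − 261 − 435 = 1321 px.
Lower-right is two-thirds across and two-thirds down within the live area.
x = 262 + 2 × 6685/3 = 262 + 4456.67 ≈ 4719
y = 261 + 2 × 1321/3 = 261 + 880.67 ≈ 1142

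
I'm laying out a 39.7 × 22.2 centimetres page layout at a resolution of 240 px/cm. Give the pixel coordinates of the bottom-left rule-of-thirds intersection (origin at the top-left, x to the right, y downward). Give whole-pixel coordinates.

(3176, 3552)

In pixels the canvas is 39.7 × 240 = 9528 wide and 22.2 × 240 = 5328 tall.
The bottom-left point is one-third across and two-thirds down:
x = 1 × 9528/3 ≈ 3176; y = 2 × 5328/3 ≈ 3552.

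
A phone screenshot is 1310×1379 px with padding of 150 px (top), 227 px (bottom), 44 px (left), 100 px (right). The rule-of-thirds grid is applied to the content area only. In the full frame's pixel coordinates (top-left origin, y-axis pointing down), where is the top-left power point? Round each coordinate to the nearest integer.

Content width = 1310 − 44 − 100 = 1166 px; content height = 1379 − 150 − 227 = 1002 px.
Top-left is one-third across and one-third down within the content area.
x = 44 + 1 × 1166/3 = 44 + 388.67 ≈ 433
y = 150 + 1 × 1002/3 = 150 + 334.00 ≈ 484

x = 433 px, y = 484 px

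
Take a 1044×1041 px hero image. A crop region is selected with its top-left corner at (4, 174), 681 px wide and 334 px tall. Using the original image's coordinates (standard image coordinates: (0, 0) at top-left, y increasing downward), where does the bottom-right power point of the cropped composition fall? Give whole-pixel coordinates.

(458, 397)

One third of the crop width 681 is 227.00 px.
One third of the crop height 334 is 111.33 px.
The bottom-right point is two-thirds across and two-thirds down within the crop:
x = 4 + 2 × 227.00 ≈ 458; y = 174 + 2 × 111.33 ≈ 397.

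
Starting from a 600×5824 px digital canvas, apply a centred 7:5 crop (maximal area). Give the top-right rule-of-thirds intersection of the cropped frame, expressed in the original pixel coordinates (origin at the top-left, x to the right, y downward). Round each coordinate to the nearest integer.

600/5824 < 7/5, so the 7:5 crop keeps the full width 600 and trims height to 600 × 5/7 = 428.57 px.
Top offset = (5824 − 428.57)/2 = 2697.71 px; left offset = 0.
Top-right is two-thirds across and one-third down within the crop:
x = 0.00 + 2 × 600.00/3 ≈ 400; y = 2697.71 + 1 × 428.57/3 ≈ 2841.

(400, 2841)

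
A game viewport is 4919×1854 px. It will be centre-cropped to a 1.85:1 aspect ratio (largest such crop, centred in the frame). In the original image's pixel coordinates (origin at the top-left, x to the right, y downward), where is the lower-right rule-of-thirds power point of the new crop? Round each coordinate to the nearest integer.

(3031, 1236)

4919/1854 > 1.85/1, so the 1.85:1 crop keeps the full height 1854 and trims width to 1854 × 1.85/1 = 3429.90 px.
Left offset = (4919 − 3429.90)/2 = 744.55 px; top offset = 0.
Lower-right is two-thirds across and two-thirds down within the crop:
x = 744.55 + 2 × 3429.90/3 ≈ 3031; y = 0.00 + 2 × 1854.00/3 ≈ 1236.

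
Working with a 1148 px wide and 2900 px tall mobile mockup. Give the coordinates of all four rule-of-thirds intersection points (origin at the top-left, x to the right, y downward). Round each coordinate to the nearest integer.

One third of 1148 is 382.67; one third of 2900 is 966.67.
Vertical third lines at x = 383 and x = 765; horizontal third lines at y = 967 and y = 1933.

(383, 967), (765, 967), (383, 1933), (765, 1933)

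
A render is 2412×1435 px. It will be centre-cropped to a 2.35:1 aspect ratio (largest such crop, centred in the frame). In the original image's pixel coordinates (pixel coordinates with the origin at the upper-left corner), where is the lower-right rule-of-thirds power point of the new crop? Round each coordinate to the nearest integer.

2412/1435 < 2.35/1, so the 2.35:1 crop keeps the full width 2412 and trims height to 2412 × 1/2.35 = 1026.38 px.
Top offset = (1435 − 1026.38)/2 = 204.31 px; left offset = 0.
Lower-right is two-thirds across and two-thirds down within the crop:
x = 0.00 + 2 × 2412.00/3 ≈ 1608; y = 204.31 + 2 × 1026.38/3 ≈ 889.

(1608, 889)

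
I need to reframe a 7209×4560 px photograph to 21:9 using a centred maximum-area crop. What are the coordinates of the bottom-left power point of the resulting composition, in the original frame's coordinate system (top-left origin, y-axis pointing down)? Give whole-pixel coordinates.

7209/4560 < 21/9, so the 21:9 crop keeps the full width 7209 and trims height to 7209 × 9/21 = 3089.57 px.
Top offset = (4560 − 3089.57)/2 = 735.21 px; left offset = 0.
Bottom-left is one-third across and two-thirds down within the crop:
x = 0.00 + 1 × 7209.00/3 ≈ 2403; y = 735.21 + 2 × 3089.57/3 ≈ 2795.

x = 2403 px, y = 2795 px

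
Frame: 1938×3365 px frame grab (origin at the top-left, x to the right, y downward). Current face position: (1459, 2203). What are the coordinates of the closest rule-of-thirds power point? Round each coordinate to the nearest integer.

x = 1292 px, y = 2243 px

Third lines: x ∈ {646, 1292}, y ∈ {1122, 2243}.
1459 is closer to x = 1292; 2203 is closer to y = 2243.
So the nearest intersection is the lower-right power point.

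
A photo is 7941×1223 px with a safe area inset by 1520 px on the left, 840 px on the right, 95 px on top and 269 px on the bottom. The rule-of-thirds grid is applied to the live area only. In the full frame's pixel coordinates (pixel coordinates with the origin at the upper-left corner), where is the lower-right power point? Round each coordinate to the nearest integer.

Content width = 7941 − 1520 − 840 = 5581 px; content height = 1223 − 95 − 269 = 859 px.
Lower-right is two-thirds across and two-thirds down within the live area.
x = 1520 + 2 × 5581/3 = 1520 + 3720.67 ≈ 5241
y = 95 + 2 × 859/3 = 95 + 572.67 ≈ 668

x = 5241 px, y = 668 px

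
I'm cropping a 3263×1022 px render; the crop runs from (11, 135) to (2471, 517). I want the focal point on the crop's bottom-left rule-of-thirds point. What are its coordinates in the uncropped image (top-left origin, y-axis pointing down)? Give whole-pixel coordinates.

Crop width = 2471 − 11 = 2460 px; one third is 820.00 px.
Crop height = 517 − 135 = 382 px; one third is 127.33 px.
The bottom-left point is one-third across and two-thirds down within the crop:
x = 11 + 1 × 820.00 ≈ 831; y = 135 + 2 × 127.33 ≈ 390.

x = 831 px, y = 390 px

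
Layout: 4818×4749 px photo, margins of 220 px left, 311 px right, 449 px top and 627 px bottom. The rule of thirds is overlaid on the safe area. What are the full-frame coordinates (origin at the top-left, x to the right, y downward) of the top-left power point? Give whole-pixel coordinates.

(1649, 1673)

Content width = 4818 − 220 − 311 = 4287 px; content height = 4749 − 449 − 627 = 3673 px.
Top-left is one-third across and one-third down within the safe area.
x = 220 + 1 × 4287/3 = 220 + 1429.00 ≈ 1649
y = 449 + 1 × 3673/3 = 449 + 1224.33 ≈ 1673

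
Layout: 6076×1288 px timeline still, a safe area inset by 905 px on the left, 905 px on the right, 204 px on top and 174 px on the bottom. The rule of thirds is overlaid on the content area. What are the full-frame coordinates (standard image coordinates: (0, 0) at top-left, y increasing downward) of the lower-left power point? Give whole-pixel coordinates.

Content width = 6076 − 905 − 905 = 4266 px; content height = 1288 − 204 − 174 = 910 px.
Lower-left is one-third across and two-thirds down within the content area.
x = 905 + 1 × 4266/3 = 905 + 1422.00 ≈ 2327
y = 204 + 2 × 910/3 = 204 + 606.67 ≈ 811

(2327, 811)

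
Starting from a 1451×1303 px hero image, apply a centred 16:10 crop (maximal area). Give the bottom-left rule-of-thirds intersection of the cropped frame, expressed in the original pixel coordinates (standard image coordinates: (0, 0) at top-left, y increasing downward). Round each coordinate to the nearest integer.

(484, 803)

1451/1303 < 16/10, so the 16:10 crop keeps the full width 1451 and trims height to 1451 × 10/16 = 906.88 px.
Top offset = (1303 − 906.88)/2 = 198.06 px; left offset = 0.
Bottom-left is one-third across and two-thirds down within the crop:
x = 0.00 + 1 × 1451.00/3 ≈ 484; y = 198.06 + 2 × 906.88/3 ≈ 803.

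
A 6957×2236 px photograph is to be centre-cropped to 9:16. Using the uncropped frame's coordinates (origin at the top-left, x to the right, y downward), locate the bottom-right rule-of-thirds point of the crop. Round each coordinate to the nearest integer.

6957/2236 > 9/16, so the 9:16 crop keeps the full height 2236 and trims width to 2236 × 9/16 = 1257.75 px.
Left offset = (6957 − 1257.75)/2 = 2849.62 px; top offset = 0.
Bottom-right is two-thirds across and two-thirds down within the crop:
x = 2849.62 + 2 × 1257.75/3 ≈ 3688; y = 0.00 + 2 × 2236.00/3 ≈ 1491.

x = 3688 px, y = 1491 px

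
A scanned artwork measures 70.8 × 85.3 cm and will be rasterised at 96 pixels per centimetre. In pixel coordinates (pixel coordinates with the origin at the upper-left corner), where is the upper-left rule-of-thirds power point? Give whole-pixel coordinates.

(2266, 2730)

In pixels the canvas is 70.8 × 96 = 6796.8 wide and 85.3 × 96 = 8188.8 tall.
The upper-left point is one-third across and one-third down:
x = 1 × 6796.8/3 ≈ 2266; y = 1 × 8188.8/3 ≈ 2730.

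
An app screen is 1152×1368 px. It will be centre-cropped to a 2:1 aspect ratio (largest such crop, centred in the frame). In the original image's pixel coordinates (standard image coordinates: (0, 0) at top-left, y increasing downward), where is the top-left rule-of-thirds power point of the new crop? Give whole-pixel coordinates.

x = 384 px, y = 588 px

1152/1368 < 2/1, so the 2:1 crop keeps the full width 1152 and trims height to 1152 × 1/2 = 576.00 px.
Top offset = (1368 − 576.00)/2 = 396.00 px; left offset = 0.
Top-left is one-third across and one-third down within the crop:
x = 0.00 + 1 × 1152.00/3 ≈ 384; y = 396.00 + 1 × 576.00/3 ≈ 588.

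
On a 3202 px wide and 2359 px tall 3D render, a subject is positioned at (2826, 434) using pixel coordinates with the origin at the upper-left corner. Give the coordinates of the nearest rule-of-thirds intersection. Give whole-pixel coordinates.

Third lines: x ∈ {1067, 2135}, y ∈ {786, 1573}.
2826 is closer to x = 2135; 434 is closer to y = 786.
So the nearest intersection is the upper-right power point.

x = 2135 px, y = 786 px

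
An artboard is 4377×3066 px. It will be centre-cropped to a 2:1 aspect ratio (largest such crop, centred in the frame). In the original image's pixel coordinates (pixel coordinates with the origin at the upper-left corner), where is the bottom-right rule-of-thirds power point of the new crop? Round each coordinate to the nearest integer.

x = 2918 px, y = 1898 px

4377/3066 < 2/1, so the 2:1 crop keeps the full width 4377 and trims height to 4377 × 1/2 = 2188.50 px.
Top offset = (3066 − 2188.50)/2 = 438.75 px; left offset = 0.
Bottom-right is two-thirds across and two-thirds down within the crop:
x = 0.00 + 2 × 4377.00/3 ≈ 2918; y = 438.75 + 2 × 2188.50/3 ≈ 1898.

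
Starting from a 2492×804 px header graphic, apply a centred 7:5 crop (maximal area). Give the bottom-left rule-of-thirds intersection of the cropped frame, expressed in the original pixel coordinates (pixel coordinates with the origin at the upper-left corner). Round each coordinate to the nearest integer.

(1058, 536)

2492/804 > 7/5, so the 7:5 crop keeps the full height 804 and trims width to 804 × 7/5 = 1125.60 px.
Left offset = (2492 − 1125.60)/2 = 683.20 px; top offset = 0.
Bottom-left is one-third across and two-thirds down within the crop:
x = 683.20 + 1 × 1125.60/3 ≈ 1058; y = 0.00 + 2 × 804.00/3 ≈ 536.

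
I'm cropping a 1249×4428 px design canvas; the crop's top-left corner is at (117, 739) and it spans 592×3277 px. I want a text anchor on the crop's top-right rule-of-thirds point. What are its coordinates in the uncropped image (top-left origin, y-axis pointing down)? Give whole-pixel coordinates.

(512, 1831)

One third of the crop width 592 is 197.33 px.
One third of the crop height 3277 is 1092.33 px.
The top-right point is two-thirds across and one-third down within the crop:
x = 117 + 2 × 197.33 ≈ 512; y = 739 + 1 × 1092.33 ≈ 1831.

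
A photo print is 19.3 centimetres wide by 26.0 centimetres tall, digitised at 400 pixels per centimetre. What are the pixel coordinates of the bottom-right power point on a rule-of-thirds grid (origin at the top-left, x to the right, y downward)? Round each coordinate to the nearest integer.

In pixels the canvas is 19.3 × 400 = 7720 wide and 26.0 × 400 = 10400 tall.
The bottom-right point is two-thirds across and two-thirds down:
x = 2 × 7720/3 ≈ 5147; y = 2 × 10400/3 ≈ 6933.

(5147, 6933)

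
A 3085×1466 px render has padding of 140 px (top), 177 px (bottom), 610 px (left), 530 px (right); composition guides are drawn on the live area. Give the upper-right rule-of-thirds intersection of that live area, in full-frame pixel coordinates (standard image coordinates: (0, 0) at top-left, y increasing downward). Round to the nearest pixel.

x = 1907 px, y = 523 px

Content width = 3085 − 610 − 530 = 1945 px; content height = 1466 − 140 − 177 = 1149 px.
Upper-right is two-thirds across and one-third down within the live area.
x = 610 + 2 × 1945/3 = 610 + 1296.67 ≈ 1907
y = 140 + 1 × 1149/3 = 140 + 383.00 ≈ 523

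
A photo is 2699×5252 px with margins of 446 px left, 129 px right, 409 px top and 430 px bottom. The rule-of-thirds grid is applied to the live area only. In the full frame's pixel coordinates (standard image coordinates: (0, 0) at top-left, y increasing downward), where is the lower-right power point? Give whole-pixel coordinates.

x = 1862 px, y = 3351 px

Content width = 2699 − 446 − 129 = 2124 px; content height = 5252 − 409 − 430 = 4413 px.
Lower-right is two-thirds across and two-thirds down within the live area.
x = 446 + 2 × 2124/3 = 446 + 1416.00 ≈ 1862
y = 409 + 2 × 4413/3 = 409 + 2942.00 ≈ 3351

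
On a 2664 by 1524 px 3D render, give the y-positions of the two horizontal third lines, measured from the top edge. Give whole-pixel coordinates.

1524 / 3 = 508, so the horizontal lines sit at one and two thirds of 1524.

y = 508 px and y = 1016 px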